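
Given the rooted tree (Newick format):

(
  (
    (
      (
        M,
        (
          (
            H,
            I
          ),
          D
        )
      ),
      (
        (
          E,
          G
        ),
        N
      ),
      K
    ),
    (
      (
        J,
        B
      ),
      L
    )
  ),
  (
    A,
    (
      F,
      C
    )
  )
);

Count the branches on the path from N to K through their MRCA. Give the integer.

The MRCA of N and K is the node subtending ((M,((H,I),D)),((E,G),N),K).
From N up to that node: 2 branches. From K up to the same node: 1 branch. Total: 2 + 1 = 3.

3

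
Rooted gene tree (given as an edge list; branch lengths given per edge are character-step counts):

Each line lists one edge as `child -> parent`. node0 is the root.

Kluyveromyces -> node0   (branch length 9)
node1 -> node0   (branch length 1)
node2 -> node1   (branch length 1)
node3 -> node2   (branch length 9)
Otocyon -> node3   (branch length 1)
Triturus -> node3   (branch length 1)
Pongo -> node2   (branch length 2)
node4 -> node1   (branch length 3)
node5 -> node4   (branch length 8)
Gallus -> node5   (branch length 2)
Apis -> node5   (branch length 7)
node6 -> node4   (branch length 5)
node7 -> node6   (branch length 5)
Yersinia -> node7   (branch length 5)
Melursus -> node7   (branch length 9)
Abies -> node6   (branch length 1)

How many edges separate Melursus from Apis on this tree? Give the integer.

5

The MRCA of Melursus and Apis is the node subtending ((Gallus,Apis),((Yersinia,Melursus),Abies)).
From Melursus up to that node: 3 branches. From Apis up to the same node: 2 branches. Total: 3 + 2 = 5.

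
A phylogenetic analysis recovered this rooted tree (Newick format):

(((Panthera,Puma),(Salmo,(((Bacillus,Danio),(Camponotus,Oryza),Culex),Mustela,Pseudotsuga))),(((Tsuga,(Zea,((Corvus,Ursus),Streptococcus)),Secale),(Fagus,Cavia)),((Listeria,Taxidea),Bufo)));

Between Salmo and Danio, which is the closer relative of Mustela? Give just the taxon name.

The MRCA of Mustela and Danio subtends (((Bacillus,Danio),(Camponotus,Oryza),Culex),Mustela,Pseudotsuga) (7 taxa).
The MRCA of Mustela and Salmo subtends (Salmo,(((Bacillus,Danio),(Camponotus,Oryza),Culex),Mustela,Pseudotsuga)) (8 taxa).
The first is nested inside the second, so Mustela shares a more recent common ancestor with Danio.

Danio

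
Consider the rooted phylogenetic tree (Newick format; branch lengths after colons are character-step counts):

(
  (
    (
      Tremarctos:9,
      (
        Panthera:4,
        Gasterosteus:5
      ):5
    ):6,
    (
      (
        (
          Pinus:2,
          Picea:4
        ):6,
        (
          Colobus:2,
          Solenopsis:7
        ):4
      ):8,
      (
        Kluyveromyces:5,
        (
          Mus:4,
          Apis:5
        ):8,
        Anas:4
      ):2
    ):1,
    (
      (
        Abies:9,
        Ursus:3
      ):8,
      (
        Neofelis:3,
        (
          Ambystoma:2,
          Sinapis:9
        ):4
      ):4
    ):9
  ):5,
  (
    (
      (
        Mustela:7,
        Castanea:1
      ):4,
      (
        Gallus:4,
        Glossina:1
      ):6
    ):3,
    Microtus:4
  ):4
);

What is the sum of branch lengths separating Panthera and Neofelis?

31

The path runs Panthera → … → MRCA → … → Neofelis; the MRCA is the node subtending ((Tremarctos,(Panthera,Gasterosteus)),(((Pinus,Picea),(Colobus,Solenopsis)),(Kluyveromyces,(Mus,Apis),Anas)),((Abies,Ursus),(Neofelis,(Ambystoma,Sinapis)))).
Branch lengths along that path: 4 + 5 + 6 + 9 + 4 + 3 = 31.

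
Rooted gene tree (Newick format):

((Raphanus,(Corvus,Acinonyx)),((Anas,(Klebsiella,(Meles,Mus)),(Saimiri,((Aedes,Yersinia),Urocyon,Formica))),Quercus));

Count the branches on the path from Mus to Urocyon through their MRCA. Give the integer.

The MRCA of Mus and Urocyon is the node subtending (Anas,(Klebsiella,(Meles,Mus)),(Saimiri,((Aedes,Yersinia),Urocyon,Formica))).
From Mus up to that node: 3 branches. From Urocyon up to the same node: 3 branches. Total: 3 + 3 = 6.

6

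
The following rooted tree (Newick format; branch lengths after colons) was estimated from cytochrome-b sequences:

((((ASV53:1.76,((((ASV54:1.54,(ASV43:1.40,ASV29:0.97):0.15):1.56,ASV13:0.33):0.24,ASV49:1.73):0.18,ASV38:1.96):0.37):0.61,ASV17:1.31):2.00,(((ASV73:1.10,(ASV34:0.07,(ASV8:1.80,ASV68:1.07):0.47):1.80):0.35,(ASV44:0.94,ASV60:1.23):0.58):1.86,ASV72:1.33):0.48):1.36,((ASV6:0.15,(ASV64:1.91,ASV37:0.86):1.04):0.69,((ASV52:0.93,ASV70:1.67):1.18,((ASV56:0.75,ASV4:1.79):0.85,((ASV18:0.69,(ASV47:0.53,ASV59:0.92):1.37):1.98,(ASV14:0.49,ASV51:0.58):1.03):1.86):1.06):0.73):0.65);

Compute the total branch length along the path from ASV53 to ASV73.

8.16

The path runs ASV53 → … → MRCA → … → ASV73; the MRCA is the node subtending (((ASV53,((((ASV54,(ASV43,ASV29)),ASV13),ASV49),ASV38)),ASV17),(((ASV73,(ASV34,(ASV8,ASV68))),(ASV44,ASV60)),ASV72)).
Branch lengths along that path: 1.76 + 0.61 + 2.00 + 0.48 + 1.86 + 0.35 + 1.10 = 8.16.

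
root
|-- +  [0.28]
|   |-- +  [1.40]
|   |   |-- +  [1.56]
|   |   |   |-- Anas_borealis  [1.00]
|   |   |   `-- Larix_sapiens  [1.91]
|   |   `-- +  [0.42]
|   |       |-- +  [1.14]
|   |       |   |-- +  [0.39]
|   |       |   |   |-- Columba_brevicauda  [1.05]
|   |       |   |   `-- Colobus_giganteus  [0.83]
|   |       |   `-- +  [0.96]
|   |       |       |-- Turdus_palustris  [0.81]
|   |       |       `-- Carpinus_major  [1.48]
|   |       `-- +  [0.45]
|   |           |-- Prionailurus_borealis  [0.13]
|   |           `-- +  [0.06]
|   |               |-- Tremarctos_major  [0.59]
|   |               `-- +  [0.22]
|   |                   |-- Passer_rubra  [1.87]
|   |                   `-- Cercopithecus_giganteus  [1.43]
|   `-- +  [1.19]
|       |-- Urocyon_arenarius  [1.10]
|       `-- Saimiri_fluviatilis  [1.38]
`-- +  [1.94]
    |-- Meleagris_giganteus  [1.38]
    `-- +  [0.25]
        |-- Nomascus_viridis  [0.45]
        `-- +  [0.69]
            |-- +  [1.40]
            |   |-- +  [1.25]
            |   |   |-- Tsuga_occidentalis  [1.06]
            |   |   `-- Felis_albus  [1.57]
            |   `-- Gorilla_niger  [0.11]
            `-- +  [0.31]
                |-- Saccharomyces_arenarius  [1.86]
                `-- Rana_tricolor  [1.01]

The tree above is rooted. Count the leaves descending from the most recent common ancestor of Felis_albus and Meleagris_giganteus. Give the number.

The MRCA of Felis_albus and Meleagris_giganteus is the node subtending (Meleagris_giganteus,(Nomascus_viridis,(((Tsuga_occidentalis,Felis_albus),Gorilla_niger),(Saccharomyces_arenarius,Rana_tricolor)))).
That clade contains 7 terminal taxa: Felis_albus, Gorilla_niger, Meleagris_giganteus, Nomascus_viridis, Rana_tricolor, Saccharomyces_arenarius, Tsuga_occidentalis.

7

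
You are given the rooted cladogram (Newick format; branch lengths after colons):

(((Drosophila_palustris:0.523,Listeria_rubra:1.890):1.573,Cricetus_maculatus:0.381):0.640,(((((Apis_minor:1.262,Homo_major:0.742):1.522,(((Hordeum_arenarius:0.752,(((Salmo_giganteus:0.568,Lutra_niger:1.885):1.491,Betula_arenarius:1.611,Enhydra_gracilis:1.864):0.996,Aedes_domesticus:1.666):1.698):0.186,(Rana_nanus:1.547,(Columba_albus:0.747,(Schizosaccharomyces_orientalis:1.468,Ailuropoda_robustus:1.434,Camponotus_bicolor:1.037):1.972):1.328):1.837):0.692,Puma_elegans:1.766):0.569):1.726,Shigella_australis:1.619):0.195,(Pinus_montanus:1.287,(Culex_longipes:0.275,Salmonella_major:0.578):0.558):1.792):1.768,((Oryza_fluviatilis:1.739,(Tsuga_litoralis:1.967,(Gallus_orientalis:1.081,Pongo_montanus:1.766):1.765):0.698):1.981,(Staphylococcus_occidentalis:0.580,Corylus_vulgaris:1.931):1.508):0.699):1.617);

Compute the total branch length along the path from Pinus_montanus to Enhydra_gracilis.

The path runs Pinus_montanus → … → MRCA → … → Enhydra_gracilis; the MRCA is the node subtending ((((Apis_minor,Homo_major),(((Hordeum_arenarius,(((Salmo_giganteus,Lutra_niger),Betula_arenarius,Enhydra_gracilis),Aedes_domesticus)),(Rana_nanus,(Columba_albus,(Schizosaccharomyces_orientalis,Ailuropoda_robustus,Camponotus_bicolor)))),Puma_elegans)),Shigella_australis),(Pinus_montanus,(Culex_longipes,Salmonella_major))).
Branch lengths along that path: 1.287 + 1.792 + 0.195 + 1.726 + 0.569 + 0.692 + 0.186 + 1.698 + 0.996 + 1.864 = 11.005.

11.005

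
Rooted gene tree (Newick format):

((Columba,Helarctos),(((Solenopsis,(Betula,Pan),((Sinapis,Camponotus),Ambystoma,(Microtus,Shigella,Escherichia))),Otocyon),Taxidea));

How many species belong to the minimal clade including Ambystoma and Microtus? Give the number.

6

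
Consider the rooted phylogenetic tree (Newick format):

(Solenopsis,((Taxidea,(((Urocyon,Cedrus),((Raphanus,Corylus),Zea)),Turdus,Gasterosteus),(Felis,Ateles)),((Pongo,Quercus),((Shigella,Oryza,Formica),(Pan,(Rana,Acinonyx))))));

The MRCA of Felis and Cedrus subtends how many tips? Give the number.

The MRCA of Felis and Cedrus is the node subtending (Taxidea,(((Urocyon,Cedrus),((Raphanus,Corylus),Zea)),Turdus,Gasterosteus),(Felis,Ateles)).
That clade contains 10 terminal taxa: Ateles, Cedrus, Corylus, Felis, Gasterosteus, Raphanus, Taxidea, Turdus, Urocyon, Zea.

10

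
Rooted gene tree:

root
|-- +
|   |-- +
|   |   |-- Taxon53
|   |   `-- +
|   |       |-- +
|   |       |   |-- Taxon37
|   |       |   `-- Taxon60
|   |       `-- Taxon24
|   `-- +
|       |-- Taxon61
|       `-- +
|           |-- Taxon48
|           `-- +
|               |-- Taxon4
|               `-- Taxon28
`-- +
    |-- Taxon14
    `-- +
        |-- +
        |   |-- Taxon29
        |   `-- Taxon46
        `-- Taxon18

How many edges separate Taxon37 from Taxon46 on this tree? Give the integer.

The MRCA of Taxon37 and Taxon46 is the root of the tree.
From Taxon37 up to that node: 5 branches. From Taxon46 up to the same node: 4 branches. Total: 5 + 4 = 9.

9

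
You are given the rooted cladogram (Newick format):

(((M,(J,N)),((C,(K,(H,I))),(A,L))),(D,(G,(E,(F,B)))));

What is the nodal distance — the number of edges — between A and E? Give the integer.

8

The MRCA of A and E is the root of the tree.
From A up to that node: 4 branches. From E up to the same node: 4 branches. Total: 4 + 4 = 8.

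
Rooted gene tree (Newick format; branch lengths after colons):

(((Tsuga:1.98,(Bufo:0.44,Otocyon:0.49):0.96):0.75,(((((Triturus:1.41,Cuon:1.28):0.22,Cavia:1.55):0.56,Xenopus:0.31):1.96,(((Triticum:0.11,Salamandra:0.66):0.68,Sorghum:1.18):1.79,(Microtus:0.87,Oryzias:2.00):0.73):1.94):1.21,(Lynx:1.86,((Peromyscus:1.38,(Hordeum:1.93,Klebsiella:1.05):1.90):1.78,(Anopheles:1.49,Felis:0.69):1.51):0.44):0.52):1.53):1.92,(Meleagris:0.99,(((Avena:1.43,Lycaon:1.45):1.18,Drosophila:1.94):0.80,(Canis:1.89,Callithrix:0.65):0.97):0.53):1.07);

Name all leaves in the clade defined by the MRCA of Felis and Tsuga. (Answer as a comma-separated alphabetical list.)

Tracing Felis: it sits inside (Anopheles,Felis).
Tracing Tsuga: it sits inside (Tsuga,(Bufo,Otocyon)).
The smallest clade enclosing both is ((Tsuga,(Bufo,Otocyon)),(((((Triturus,Cuon),Cavia),Xenopus),(((Triticum,Salamandra),Sorghum),(Microtus,Oryzias))),(Lynx,((Peromyscus,(Hordeum,Klebsiella)),(Anopheles,Felis))))); the answer is its 18 terminal taxa in alphabetical order.

Anopheles, Bufo, Cavia, Cuon, Felis, Hordeum, Klebsiella, Lynx, Microtus, Oryzias, Otocyon, Peromyscus, Salamandra, Sorghum, Triticum, Triturus, Tsuga, Xenopus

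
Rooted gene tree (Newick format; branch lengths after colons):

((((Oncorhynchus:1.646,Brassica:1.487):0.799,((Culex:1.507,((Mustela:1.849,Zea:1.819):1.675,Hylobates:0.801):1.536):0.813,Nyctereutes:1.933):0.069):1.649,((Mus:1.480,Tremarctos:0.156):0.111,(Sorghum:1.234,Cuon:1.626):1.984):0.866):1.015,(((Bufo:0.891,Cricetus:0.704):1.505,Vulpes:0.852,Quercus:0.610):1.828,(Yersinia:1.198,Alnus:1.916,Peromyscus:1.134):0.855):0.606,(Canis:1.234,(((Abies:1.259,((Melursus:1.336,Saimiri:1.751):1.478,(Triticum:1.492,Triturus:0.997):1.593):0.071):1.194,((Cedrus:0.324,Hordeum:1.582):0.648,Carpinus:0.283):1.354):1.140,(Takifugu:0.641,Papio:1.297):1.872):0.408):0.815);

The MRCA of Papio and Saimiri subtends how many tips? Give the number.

10

The MRCA of Papio and Saimiri is the node subtending (((Abies,((Melursus,Saimiri),(Triticum,Triturus))),((Cedrus,Hordeum),Carpinus)),(Takifugu,Papio)).
That clade contains 10 terminal taxa: Abies, Carpinus, Cedrus, Hordeum, Melursus, Papio, Saimiri, Takifugu, Triticum, Triturus.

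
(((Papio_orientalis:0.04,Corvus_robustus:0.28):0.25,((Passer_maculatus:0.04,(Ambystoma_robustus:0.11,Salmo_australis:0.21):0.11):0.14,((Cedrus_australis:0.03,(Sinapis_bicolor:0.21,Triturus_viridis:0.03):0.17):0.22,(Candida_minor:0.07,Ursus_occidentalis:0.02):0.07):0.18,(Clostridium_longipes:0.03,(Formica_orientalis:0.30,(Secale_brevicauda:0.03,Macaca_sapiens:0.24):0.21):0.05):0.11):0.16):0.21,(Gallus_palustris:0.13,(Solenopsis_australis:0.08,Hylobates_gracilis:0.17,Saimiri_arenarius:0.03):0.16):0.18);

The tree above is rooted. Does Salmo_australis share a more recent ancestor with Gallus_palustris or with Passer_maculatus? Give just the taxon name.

The MRCA of Salmo_australis and Passer_maculatus subtends (Passer_maculatus,(Ambystoma_robustus,Salmo_australis)) (3 taxa).
The MRCA of Salmo_australis and Gallus_palustris is the root, subtending the entire tree (18 taxa).
The first is nested inside the second, so Salmo_australis shares a more recent common ancestor with Passer_maculatus.

Passer_maculatus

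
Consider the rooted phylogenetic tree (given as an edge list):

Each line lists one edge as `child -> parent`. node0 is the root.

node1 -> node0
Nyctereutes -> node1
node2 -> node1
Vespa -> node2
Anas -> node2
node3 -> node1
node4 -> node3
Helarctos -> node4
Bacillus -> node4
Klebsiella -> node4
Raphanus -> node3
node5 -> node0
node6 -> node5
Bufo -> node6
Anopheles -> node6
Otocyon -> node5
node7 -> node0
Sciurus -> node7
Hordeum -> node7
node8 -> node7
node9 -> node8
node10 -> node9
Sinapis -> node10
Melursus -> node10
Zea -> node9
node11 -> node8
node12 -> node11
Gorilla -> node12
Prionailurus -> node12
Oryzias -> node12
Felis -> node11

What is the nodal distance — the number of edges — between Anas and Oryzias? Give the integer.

8

The MRCA of Anas and Oryzias is the root of the tree.
From Anas up to that node: 3 branches. From Oryzias up to the same node: 5 branches. Total: 3 + 5 = 8.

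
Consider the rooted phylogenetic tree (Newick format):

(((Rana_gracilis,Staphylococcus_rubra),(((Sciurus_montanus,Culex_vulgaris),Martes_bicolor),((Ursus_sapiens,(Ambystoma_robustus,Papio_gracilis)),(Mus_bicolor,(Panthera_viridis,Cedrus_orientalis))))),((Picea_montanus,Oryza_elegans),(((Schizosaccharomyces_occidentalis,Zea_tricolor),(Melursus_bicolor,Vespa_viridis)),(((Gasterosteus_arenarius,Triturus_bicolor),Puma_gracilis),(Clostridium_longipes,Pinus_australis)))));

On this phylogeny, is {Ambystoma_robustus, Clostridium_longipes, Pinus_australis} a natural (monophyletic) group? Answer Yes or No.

The MRCA of the listed taxa is the root, so the smallest clade containing them is the whole tree.
That clade also contains Cedrus_orientalis, Culex_vulgaris, Gasterosteus_arenarius, Martes_bicolor, Melursus_bicolor, Mus_bicolor, Oryza_elegans, Panthera_viridis, Papio_gracilis, Picea_montanus, Puma_gracilis, Rana_gracilis, Schizosaccharomyces_occidentalis, Sciurus_montanus, Staphylococcus_rubra, Triturus_bicolor, Ursus_sapiens, Vespa_viridis, Zea_tricolor, which are not in the proposed group, so the group is not monophyletic.

No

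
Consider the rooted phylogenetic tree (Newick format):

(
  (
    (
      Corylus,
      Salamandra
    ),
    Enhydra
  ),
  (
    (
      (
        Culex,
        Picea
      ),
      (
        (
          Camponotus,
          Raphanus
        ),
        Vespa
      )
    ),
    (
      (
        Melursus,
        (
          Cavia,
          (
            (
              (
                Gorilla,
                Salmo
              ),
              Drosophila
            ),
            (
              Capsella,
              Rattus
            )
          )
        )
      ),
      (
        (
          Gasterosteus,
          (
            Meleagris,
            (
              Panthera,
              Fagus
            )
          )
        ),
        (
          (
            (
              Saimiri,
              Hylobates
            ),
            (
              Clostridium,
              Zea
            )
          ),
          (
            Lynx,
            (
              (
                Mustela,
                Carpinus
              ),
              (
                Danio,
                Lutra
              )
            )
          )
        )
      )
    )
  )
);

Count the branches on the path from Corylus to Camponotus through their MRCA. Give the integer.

The MRCA of Corylus and Camponotus is the root of the tree.
From Corylus up to that node: 3 branches. From Camponotus up to the same node: 5 branches. Total: 3 + 5 = 8.

8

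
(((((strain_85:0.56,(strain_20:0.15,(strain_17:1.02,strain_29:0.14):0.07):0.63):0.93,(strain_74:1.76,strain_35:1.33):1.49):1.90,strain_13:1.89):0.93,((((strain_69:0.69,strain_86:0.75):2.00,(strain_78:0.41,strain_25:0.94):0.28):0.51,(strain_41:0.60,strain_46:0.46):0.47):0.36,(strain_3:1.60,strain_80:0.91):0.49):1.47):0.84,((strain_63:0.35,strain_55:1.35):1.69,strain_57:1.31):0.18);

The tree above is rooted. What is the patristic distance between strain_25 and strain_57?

5.89

The path runs strain_25 → … → MRCA → … → strain_57; the MRCA is the root of the tree.
Branch lengths along that path: 0.94 + 0.28 + 0.51 + 0.36 + 1.47 + 0.84 + 0.18 + 1.31 = 5.89.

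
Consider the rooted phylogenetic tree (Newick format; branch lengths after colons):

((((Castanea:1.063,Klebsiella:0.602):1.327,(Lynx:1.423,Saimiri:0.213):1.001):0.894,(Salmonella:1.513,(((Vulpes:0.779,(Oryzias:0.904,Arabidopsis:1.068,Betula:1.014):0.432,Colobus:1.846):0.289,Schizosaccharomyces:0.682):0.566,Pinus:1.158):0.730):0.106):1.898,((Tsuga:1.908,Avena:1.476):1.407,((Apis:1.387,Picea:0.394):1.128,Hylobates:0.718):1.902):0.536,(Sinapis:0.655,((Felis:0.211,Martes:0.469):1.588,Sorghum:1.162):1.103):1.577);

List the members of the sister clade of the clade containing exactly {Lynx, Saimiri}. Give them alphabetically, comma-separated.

The clade containing exactly {Lynx, Saimiri} attaches to the tree at the node subtending ((Castanea,Klebsiella),(Lynx,Saimiri)).
The other lineage descending from that same node — the sister group — is (Castanea,Klebsiella); its 2 tips in alphabetical order are the answer.

Castanea, Klebsiella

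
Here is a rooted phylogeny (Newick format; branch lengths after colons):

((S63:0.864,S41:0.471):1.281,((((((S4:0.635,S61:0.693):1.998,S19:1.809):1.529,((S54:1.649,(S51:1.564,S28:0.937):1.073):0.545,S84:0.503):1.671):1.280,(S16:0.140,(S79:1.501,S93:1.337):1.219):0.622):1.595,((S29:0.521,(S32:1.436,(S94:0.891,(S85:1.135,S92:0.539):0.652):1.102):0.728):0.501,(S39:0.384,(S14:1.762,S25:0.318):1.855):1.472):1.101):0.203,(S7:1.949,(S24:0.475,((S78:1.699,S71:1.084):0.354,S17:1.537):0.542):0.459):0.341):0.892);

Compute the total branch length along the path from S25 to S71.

7.729

The path runs S25 → … → MRCA → … → S71; the MRCA is the node subtending ((((((S4,S61),S19),((S54,(S51,S28)),S84)),(S16,(S79,S93))),((S29,(S32,(S94,(S85,S92)))),(S39,(S14,S25)))),(S7,(S24,((S78,S71),S17)))).
Branch lengths along that path: 0.318 + 1.855 + 1.472 + 1.101 + 0.203 + 0.341 + 0.459 + 0.542 + 0.354 + 1.084 = 7.729.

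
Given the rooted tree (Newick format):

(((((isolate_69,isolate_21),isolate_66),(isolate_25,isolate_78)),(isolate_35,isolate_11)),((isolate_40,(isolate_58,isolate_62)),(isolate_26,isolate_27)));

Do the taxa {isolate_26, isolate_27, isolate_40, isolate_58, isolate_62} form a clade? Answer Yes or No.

Yes

The most recent common ancestor of these taxa subtends ((isolate_40,(isolate_58,isolate_62)),(isolate_26,isolate_27)).
That clade has exactly 5 tips — every listed taxon and nothing else — so the group is monophyletic.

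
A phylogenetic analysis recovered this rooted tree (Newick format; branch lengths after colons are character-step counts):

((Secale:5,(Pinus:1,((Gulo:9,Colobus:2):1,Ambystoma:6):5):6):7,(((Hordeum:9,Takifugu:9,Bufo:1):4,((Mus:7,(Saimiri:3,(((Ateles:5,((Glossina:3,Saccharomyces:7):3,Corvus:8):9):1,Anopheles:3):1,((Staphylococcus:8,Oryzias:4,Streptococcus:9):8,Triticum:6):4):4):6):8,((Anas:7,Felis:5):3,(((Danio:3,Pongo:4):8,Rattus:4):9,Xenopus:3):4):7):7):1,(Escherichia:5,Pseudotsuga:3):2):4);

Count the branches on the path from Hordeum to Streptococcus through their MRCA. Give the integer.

9

The MRCA of Hordeum and Streptococcus is the node subtending ((Hordeum,Takifugu,Bufo),((Mus,(Saimiri,(((Ateles,((Glossina,Saccharomyces),Corvus)),Anopheles),((Staphylococcus,Oryzias,Streptococcus),Triticum)))),((Anas,Felis),(((Danio,Pongo),Rattus),Xenopus)))).
From Hordeum up to that node: 2 branches. From Streptococcus up to the same node: 7 branches. Total: 2 + 7 = 9.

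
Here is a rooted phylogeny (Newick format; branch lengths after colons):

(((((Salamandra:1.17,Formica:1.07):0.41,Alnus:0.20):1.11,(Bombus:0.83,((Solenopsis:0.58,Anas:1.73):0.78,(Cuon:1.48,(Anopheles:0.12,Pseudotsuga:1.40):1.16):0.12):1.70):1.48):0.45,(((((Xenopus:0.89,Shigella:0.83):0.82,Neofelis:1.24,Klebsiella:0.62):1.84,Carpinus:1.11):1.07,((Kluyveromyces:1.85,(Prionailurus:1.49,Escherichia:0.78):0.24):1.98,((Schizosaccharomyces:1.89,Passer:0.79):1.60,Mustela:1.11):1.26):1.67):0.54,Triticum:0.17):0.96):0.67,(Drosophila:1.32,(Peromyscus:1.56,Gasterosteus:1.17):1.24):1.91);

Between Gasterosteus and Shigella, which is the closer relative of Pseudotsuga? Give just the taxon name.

Shigella

The MRCA of Pseudotsuga and Shigella subtends ((((Salamandra,Formica),Alnus),(Bombus,((Solenopsis,Anas),(Cuon,(Anopheles,Pseudotsuga))))),(((((Xenopus,Shigella),Neofelis,Klebsiella),Carpinus),((Kluyveromyces,(Prionailurus,Escherichia)),((Schizosaccharomyces,Passer),Mustela))),Triticum)) (21 taxa).
The MRCA of Pseudotsuga and Gasterosteus is the root, subtending the entire tree (24 taxa).
The first is nested inside the second, so Pseudotsuga shares a more recent common ancestor with Shigella.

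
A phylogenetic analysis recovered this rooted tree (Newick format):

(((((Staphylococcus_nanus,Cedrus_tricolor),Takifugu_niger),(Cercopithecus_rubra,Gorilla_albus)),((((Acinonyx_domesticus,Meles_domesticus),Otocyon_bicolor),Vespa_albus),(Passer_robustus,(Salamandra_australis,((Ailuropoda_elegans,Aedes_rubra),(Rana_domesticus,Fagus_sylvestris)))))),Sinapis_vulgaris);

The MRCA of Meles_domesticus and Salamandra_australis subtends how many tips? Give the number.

The MRCA of Meles_domesticus and Salamandra_australis is the node subtending ((((Acinonyx_domesticus,Meles_domesticus),Otocyon_bicolor),Vespa_albus),(Passer_robustus,(Salamandra_australis,((Ailuropoda_elegans,Aedes_rubra),(Rana_domesticus,Fagus_sylvestris))))).
That clade contains 10 terminal taxa: Acinonyx_domesticus, Aedes_rubra, Ailuropoda_elegans, Fagus_sylvestris, Meles_domesticus, Otocyon_bicolor, Passer_robustus, Rana_domesticus, Salamandra_australis, Vespa_albus.

10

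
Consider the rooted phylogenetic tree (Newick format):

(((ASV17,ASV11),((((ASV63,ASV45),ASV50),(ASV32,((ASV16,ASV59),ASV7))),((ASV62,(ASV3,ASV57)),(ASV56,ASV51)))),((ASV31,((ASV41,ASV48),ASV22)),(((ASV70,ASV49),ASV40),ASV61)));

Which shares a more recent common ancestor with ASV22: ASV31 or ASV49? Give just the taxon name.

The MRCA of ASV22 and ASV31 subtends (ASV31,((ASV41,ASV48),ASV22)) (4 taxa).
The MRCA of ASV22 and ASV49 subtends ((ASV31,((ASV41,ASV48),ASV22)),(((ASV70,ASV49),ASV40),ASV61)) (8 taxa).
The first is nested inside the second, so ASV22 shares a more recent common ancestor with ASV31.

ASV31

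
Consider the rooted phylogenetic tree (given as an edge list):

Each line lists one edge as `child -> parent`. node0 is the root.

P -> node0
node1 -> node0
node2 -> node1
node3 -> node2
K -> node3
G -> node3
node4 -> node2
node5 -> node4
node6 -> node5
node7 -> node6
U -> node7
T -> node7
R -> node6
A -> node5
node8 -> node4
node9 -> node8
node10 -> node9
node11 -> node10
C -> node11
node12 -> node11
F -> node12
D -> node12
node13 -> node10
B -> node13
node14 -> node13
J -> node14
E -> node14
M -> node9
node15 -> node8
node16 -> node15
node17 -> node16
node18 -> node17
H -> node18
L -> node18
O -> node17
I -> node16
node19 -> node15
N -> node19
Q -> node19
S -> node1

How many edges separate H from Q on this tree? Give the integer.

6

The MRCA of H and Q is the node subtending ((((H,L),O),I),(N,Q)).
From H up to that node: 4 branches. From Q up to the same node: 2 branches. Total: 4 + 2 = 6.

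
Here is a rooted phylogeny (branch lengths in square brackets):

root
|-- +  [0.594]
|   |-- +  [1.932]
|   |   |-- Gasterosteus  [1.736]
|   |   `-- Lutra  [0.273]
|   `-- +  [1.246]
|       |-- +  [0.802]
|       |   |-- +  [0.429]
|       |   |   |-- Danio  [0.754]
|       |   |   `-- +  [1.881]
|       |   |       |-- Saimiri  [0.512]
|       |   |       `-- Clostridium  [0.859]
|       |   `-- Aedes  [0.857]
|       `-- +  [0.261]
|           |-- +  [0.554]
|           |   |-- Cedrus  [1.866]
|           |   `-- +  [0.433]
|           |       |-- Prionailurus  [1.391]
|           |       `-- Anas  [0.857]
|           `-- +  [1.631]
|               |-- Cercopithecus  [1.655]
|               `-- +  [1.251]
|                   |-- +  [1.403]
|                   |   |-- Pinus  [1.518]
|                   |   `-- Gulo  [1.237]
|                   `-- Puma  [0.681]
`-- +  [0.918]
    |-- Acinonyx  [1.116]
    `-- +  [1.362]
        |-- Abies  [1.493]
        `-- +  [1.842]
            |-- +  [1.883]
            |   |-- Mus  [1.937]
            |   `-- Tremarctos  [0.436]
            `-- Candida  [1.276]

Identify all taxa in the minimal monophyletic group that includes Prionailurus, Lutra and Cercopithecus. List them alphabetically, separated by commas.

Tracing Prionailurus: it sits inside (Prionailurus,Anas).
Tracing Lutra: it sits inside (Gasterosteus,Lutra).
Tracing Cercopithecus: it sits inside (Cercopithecus,((Pinus,Gulo),Puma)).
The smallest clade enclosing all 3 is ((Gasterosteus,Lutra),(((Danio,(Saimiri,Clostridium)),Aedes),((Cedrus,(Prionailurus,Anas)),(Cercopithecus,((Pinus,Gulo),Puma))))); the answer is its 13 terminal taxa in alphabetical order.

Aedes, Anas, Cedrus, Cercopithecus, Clostridium, Danio, Gasterosteus, Gulo, Lutra, Pinus, Prionailurus, Puma, Saimiri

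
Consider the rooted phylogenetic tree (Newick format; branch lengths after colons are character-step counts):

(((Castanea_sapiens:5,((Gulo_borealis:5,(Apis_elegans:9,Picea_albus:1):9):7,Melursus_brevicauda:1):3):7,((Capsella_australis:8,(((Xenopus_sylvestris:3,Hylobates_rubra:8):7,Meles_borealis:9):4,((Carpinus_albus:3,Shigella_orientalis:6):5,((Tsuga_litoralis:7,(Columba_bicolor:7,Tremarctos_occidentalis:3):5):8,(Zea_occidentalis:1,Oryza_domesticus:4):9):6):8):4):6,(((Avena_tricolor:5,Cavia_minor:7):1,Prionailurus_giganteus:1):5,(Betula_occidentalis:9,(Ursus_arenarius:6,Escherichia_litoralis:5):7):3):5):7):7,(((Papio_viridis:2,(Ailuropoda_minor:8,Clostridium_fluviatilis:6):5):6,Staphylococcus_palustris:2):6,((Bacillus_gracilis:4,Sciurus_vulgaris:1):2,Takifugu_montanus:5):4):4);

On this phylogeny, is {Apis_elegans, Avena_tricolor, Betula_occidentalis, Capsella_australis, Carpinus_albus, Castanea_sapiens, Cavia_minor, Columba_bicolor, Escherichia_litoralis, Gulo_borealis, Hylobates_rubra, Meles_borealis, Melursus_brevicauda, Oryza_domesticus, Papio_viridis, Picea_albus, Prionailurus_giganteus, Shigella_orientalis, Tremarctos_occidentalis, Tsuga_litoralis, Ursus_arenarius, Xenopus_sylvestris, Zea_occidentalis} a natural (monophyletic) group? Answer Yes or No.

No

The MRCA of the listed taxa is the root, so the smallest clade containing them is the whole tree.
That clade also contains Ailuropoda_minor, Bacillus_gracilis, Clostridium_fluviatilis, Sciurus_vulgaris, Staphylococcus_palustris, Takifugu_montanus, which are not in the proposed group, so the group is not monophyletic.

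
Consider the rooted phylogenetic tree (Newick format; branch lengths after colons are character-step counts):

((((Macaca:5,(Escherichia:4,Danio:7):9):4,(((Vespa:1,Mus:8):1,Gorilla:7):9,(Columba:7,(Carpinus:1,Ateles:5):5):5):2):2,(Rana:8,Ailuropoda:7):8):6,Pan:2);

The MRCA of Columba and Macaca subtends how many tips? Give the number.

The MRCA of Columba and Macaca is the node subtending ((Macaca,(Escherichia,Danio)),(((Vespa,Mus),Gorilla),(Columba,(Carpinus,Ateles)))).
That clade contains 9 terminal taxa: Ateles, Carpinus, Columba, Danio, Escherichia, Gorilla, Macaca, Mus, Vespa.

9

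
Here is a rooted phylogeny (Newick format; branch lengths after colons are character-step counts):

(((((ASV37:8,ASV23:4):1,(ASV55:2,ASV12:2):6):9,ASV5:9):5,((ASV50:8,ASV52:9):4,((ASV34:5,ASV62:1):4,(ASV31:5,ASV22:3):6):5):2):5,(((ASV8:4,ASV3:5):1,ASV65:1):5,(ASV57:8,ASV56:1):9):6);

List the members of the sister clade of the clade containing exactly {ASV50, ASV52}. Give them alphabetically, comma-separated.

ASV22, ASV31, ASV34, ASV62

The clade containing exactly {ASV50, ASV52} attaches to the tree at the node subtending ((ASV50,ASV52),((ASV34,ASV62),(ASV31,ASV22))).
The other lineage descending from that same node — the sister group — is ((ASV34,ASV62),(ASV31,ASV22)); its 4 tips in alphabetical order are the answer.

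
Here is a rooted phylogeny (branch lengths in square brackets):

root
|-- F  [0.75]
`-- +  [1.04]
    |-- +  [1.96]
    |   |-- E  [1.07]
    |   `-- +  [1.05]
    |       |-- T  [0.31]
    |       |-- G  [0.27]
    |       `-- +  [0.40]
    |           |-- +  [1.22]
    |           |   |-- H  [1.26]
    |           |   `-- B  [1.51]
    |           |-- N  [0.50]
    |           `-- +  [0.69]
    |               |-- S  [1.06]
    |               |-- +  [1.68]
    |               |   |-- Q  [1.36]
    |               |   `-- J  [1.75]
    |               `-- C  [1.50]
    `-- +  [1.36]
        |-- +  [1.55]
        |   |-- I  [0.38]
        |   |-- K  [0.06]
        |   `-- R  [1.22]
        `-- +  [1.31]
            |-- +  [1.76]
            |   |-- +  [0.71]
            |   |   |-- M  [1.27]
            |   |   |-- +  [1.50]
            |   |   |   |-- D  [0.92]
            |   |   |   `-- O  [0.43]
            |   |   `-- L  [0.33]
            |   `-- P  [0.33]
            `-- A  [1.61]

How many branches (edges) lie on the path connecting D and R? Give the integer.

7

The MRCA of D and R is the node subtending ((I,K,R),(((M,(D,O),L),P),A)).
From D up to that node: 5 branches. From R up to the same node: 2 branches. Total: 5 + 2 = 7.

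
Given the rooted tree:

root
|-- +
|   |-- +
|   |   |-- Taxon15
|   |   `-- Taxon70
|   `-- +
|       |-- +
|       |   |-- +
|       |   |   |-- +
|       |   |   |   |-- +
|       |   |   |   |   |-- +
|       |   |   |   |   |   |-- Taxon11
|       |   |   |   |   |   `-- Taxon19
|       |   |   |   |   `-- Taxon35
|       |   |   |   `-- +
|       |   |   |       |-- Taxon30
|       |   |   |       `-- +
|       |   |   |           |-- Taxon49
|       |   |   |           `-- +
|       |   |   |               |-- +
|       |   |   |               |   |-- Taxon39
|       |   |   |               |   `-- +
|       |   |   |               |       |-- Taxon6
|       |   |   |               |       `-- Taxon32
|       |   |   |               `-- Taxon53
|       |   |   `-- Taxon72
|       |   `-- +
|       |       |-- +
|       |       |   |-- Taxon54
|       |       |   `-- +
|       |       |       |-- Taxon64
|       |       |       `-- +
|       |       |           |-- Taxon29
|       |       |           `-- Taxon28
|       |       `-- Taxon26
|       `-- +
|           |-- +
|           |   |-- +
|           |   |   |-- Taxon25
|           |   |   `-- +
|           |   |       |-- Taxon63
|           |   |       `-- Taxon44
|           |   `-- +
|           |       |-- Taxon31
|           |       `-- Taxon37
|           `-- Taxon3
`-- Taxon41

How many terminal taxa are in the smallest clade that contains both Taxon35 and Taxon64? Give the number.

15

The MRCA of Taxon35 and Taxon64 is the node subtending (((((Taxon11,Taxon19),Taxon35),(Taxon30,(Taxon49,((Taxon39,(Taxon6,Taxon32)),Taxon53)))),Taxon72),((Taxon54,(Taxon64,(Taxon29,Taxon28))),Taxon26)).
That clade contains 15 terminal taxa: Taxon11, Taxon19, Taxon26, Taxon28, Taxon29, Taxon30, Taxon32, Taxon35, Taxon39, Taxon49, Taxon53, Taxon54, Taxon6, Taxon64, Taxon72.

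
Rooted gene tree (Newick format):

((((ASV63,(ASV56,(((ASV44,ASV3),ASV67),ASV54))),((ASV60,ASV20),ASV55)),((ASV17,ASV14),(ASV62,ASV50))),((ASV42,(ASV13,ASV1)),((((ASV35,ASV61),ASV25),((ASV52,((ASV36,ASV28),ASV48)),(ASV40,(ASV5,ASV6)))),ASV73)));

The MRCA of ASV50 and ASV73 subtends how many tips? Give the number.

27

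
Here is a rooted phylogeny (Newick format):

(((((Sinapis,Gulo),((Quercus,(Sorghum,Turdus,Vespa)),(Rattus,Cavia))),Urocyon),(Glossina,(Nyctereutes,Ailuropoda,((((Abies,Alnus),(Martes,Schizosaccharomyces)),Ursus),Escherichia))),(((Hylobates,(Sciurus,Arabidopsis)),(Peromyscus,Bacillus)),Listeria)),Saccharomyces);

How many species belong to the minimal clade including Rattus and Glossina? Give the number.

The MRCA of Rattus and Glossina is the node subtending ((((Sinapis,Gulo),((Quercus,(Sorghum,Turdus,Vespa)),(Rattus,Cavia))),Urocyon),(Glossina,(Nyctereutes,Ailuropoda,((((Abies,Alnus),(Martes,Schizosaccharomyces)),Ursus),Escherichia))),(((Hylobates,(Sciurus,Arabidopsis)),(Peromyscus,Bacillus)),Listeria)).
That clade contains 24 terminal taxa: Abies, Ailuropoda, Alnus, Arabidopsis, Bacillus, Cavia, Escherichia, Glossina, Gulo, Hylobates, Listeria, Martes, Nyctereutes, Peromyscus, Quercus, Rattus, Schizosaccharomyces, Sciurus, Sinapis, Sorghum, Turdus, Urocyon, Ursus, Vespa.

24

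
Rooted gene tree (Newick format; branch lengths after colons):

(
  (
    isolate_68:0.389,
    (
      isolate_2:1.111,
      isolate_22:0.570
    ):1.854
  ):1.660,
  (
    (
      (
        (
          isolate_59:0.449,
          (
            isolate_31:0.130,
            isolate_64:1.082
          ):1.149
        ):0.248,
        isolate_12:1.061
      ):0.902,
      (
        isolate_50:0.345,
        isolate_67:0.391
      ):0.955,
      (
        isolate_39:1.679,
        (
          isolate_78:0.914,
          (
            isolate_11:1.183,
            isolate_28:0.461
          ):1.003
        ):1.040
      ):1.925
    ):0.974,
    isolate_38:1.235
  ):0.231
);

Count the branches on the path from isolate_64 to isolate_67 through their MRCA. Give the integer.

The MRCA of isolate_64 and isolate_67 is the node subtending (((isolate_59,(isolate_31,isolate_64)),isolate_12),(isolate_50,isolate_67),(isolate_39,(isolate_78,(isolate_11,isolate_28)))).
From isolate_64 up to that node: 4 branches. From isolate_67 up to the same node: 2 branches. Total: 4 + 2 = 6.

6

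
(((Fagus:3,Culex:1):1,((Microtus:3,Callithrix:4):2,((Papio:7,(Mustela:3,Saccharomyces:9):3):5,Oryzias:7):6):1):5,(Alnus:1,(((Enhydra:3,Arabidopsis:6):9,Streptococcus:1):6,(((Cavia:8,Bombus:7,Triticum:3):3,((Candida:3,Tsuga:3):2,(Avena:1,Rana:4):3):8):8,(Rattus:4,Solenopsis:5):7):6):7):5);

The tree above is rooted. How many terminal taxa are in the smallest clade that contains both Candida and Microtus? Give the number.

21

The MRCA of Candida and Microtus is the root, so the clade is the entire tree.
That clade contains 21 terminal taxa: Alnus, Arabidopsis, Avena, Bombus, Callithrix, Candida, Cavia, Culex, Enhydra, Fagus, Microtus, Mustela, Oryzias, Papio, Rana, Rattus, Saccharomyces, Solenopsis, Streptococcus, Triticum, Tsuga.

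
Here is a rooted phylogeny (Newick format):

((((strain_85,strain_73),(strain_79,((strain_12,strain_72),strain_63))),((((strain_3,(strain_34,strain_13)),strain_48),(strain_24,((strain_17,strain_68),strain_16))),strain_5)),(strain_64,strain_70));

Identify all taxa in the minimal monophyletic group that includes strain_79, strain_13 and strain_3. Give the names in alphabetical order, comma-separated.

Tracing strain_79: it sits inside (strain_79,((strain_12,strain_72),strain_63)).
Tracing strain_13: it sits inside (strain_34,strain_13).
Tracing strain_3: it sits inside (strain_3,(strain_34,strain_13)).
The smallest clade enclosing all 3 is (((strain_85,strain_73),(strain_79,((strain_12,strain_72),strain_63))),((((strain_3,(strain_34,strain_13)),strain_48),(strain_24,((strain_17,strain_68),strain_16))),strain_5)); the answer is its 15 terminal taxa in alphabetical order.

strain_12, strain_13, strain_16, strain_17, strain_24, strain_3, strain_34, strain_48, strain_5, strain_63, strain_68, strain_72, strain_73, strain_79, strain_85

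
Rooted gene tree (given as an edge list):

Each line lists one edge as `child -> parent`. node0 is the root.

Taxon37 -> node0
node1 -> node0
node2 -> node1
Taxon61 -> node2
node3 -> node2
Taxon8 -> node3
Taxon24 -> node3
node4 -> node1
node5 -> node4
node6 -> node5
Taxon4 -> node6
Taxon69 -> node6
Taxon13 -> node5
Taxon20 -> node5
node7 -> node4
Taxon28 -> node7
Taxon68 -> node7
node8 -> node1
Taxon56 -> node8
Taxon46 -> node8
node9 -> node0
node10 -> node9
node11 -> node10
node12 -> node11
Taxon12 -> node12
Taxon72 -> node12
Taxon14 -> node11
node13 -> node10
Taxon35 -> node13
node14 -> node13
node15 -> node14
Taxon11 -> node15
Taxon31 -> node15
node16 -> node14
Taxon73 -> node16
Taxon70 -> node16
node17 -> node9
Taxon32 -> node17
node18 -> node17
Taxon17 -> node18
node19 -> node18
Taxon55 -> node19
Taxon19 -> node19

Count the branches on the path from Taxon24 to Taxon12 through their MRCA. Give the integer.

9

The MRCA of Taxon24 and Taxon12 is the root of the tree.
From Taxon24 up to that node: 4 branches. From Taxon12 up to the same node: 5 branches. Total: 4 + 5 = 9.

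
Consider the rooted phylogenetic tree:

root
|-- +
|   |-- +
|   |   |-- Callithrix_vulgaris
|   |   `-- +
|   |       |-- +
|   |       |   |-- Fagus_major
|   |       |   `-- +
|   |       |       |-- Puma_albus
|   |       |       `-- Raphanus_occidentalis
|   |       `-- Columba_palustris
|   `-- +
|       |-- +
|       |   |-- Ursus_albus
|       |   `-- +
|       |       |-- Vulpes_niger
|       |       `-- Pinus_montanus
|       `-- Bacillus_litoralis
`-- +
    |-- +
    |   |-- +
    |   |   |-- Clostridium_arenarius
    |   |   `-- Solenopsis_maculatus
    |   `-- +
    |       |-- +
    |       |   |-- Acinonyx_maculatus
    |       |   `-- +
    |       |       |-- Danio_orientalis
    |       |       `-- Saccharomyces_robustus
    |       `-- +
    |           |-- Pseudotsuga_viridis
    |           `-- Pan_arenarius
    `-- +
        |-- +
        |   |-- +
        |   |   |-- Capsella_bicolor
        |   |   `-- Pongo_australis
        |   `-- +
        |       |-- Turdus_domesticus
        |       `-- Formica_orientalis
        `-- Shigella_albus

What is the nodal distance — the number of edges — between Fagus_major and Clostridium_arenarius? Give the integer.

9

The MRCA of Fagus_major and Clostridium_arenarius is the root of the tree.
From Fagus_major up to that node: 5 branches. From Clostridium_arenarius up to the same node: 4 branches. Total: 5 + 4 = 9.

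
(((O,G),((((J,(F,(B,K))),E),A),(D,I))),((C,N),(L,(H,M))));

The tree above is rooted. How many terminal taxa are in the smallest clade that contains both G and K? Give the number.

10

The MRCA of G and K is the node subtending ((O,G),((((J,(F,(B,K))),E),A),(D,I))).
That clade contains 10 terminal taxa: A, B, D, E, F, G, I, J, K, O.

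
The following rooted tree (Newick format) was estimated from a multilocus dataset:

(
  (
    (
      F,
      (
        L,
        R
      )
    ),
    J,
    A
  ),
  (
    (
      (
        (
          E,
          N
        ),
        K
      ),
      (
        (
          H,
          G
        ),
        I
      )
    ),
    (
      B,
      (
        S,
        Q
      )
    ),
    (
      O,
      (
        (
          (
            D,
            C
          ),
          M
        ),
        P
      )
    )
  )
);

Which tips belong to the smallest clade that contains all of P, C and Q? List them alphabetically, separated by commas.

B, C, D, E, G, H, I, K, M, N, O, P, Q, S

Tracing P: it sits inside (((D,C),M),P).
Tracing C: it sits inside (D,C).
Tracing Q: it sits inside (S,Q).
The smallest clade enclosing all 3 is ((((E,N),K),((H,G),I)),(B,(S,Q)),(O,(((D,C),M),P))); the answer is its 14 terminal taxa in alphabetical order.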